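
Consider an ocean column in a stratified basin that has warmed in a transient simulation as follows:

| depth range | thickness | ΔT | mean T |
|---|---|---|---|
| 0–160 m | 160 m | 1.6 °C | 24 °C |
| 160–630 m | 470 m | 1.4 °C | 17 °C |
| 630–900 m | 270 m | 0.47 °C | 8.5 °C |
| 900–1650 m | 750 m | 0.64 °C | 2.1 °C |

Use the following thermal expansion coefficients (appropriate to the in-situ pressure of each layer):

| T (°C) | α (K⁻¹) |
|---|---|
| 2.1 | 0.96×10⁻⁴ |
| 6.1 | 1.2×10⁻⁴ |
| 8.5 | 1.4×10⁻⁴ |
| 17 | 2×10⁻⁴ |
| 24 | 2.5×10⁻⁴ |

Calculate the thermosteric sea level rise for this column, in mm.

about 259 mm

Layer 1 at 24 °C → α = 2.5×10⁻⁴ K⁻¹
Layer 2 at 17 °C → α = 2×10⁻⁴ K⁻¹
Layer 3 at 8.5 °C → α = 1.4×10⁻⁴ K⁻¹
Layer 4 at 2.1 °C → α = 0.96×10⁻⁴ K⁻¹
Layer 1: 160 × 2.5×10⁻⁴ × 1.6 = 0.06400 m
470 × 1.4 × 2×10⁻⁴ = 0.13160 m
Layer 3: 0.47 × 270 × 1.4×10⁻⁴ = 0.017766 m
900–1650 m: 0.64 × 750 × 0.96×10⁻⁴ = 0.04608 m
Δh = 0.06400 + 0.13160 + 0.017766 + 0.04608 = 0.259446 m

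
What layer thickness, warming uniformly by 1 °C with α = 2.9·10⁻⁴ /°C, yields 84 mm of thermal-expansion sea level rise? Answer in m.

about 290 m

H = Δh/(αΔT) = 0.084 / (2.9×10⁻⁴ × 1) ≈ 289.7 m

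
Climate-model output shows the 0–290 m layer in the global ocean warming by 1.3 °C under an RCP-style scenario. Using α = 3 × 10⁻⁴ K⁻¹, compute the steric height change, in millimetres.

Δh = αΔT·H = 3×10⁻⁴ × 1.3 × 290 = 0.11310 m

about 113 mm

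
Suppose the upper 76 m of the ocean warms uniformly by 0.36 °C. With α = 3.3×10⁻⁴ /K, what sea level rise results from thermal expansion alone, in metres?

Δh = αΔT·H = 3.3×10⁻⁴ × 0.36 × 76 = 0.0090288 m

Δh ≈ 0.0090 m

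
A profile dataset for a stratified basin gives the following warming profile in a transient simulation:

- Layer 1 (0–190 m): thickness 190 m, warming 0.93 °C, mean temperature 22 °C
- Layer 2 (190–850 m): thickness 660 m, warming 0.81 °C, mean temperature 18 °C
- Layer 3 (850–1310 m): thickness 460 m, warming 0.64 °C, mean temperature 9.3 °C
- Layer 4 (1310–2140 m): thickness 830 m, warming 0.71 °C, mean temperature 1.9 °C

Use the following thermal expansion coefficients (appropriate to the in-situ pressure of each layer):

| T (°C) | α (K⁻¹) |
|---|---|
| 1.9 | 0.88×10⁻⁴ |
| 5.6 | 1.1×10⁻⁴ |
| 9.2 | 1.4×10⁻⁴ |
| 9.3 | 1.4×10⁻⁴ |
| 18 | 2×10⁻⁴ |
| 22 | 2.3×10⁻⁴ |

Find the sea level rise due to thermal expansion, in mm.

Layer 1 at 22 °C → α = 2.3×10⁻⁴ K⁻¹
Layer 2 at 18 °C → α = 2×10⁻⁴ K⁻¹
Layer 3 at 9.3 °C → α = 1.4×10⁻⁴ K⁻¹
Layer 4 at 1.9 °C → α = 0.88×10⁻⁴ K⁻¹
Layer 1: 2.3×10⁻⁴ × 0.93 × 190 = 0.040641 m
660 × 2×10⁻⁴ × 0.81 = 0.10692 m
850–1310 m: 460 × 0.64 × 1.4×10⁻⁴ = 0.041216 m
1310–2140 m: 0.71 × 830 × 0.88×10⁻⁴ = 0.0518584 m
Δh = 0.040641 + 0.10692 + 0.041216 + 0.0518584 = 0.2406354 m ≈ 241 mm

241 mm of thermosteric rise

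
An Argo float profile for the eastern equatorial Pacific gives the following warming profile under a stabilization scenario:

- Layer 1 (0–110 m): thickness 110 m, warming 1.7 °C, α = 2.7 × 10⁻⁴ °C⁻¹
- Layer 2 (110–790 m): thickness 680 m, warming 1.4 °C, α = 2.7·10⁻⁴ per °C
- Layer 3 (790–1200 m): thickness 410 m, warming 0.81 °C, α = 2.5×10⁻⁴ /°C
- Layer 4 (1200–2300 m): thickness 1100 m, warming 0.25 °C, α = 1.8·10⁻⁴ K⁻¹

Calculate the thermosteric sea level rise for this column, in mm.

440 mm of thermosteric rise

Layer 1: 110 × 1.7 × 2.7×10⁻⁴ = 0.05049 m
1.4 × 2.7×10⁻⁴ × 680 = 0.25704 m
Layer 3: 2.5×10⁻⁴ × 410 × 0.81 = 0.083025 m
1100 × 0.25 × 1.8×10⁻⁴ = 0.04950 m
Δh = 0.05049 + 0.25704 + 0.083025 + 0.04950 = 0.440055 m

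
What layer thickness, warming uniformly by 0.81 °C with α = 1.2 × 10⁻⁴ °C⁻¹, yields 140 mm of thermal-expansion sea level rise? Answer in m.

H = Δh/(αΔT) = 0.14 / (1.2×10⁻⁴ × 0.81) ≈ 1440 m

about 1400 m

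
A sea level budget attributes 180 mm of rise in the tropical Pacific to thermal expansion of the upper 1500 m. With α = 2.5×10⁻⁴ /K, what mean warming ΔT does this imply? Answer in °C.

about 0.480 °C

ΔT = Δh/(αH) = 0.18 / (2.5×10⁻⁴ × 1500) = 0.4800 °C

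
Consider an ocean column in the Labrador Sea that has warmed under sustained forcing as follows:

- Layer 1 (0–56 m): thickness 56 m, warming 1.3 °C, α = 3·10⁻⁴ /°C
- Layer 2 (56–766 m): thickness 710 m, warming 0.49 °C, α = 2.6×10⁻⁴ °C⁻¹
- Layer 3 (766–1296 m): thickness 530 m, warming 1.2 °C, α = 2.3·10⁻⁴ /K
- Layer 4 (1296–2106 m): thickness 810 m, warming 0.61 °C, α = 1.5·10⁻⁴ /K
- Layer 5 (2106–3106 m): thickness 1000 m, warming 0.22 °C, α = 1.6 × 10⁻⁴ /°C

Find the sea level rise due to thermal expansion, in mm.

Δh = 368 mm

0–56 m: 1.3 × 56 × 3×10⁻⁴ = 0.02184 m
56–766 m: 0.49 × 2.6×10⁻⁴ × 710 = 0.090454 m
Layer 3: 530 × 1.2 × 2.3×10⁻⁴ = 0.14628 m
1.5×10⁻⁴ × 0.61 × 810 = 0.074115 m
Layer 5: 1.6×10⁻⁴ × 1000 × 0.22 = 0.03520 m
Δh = 0.02184 + 0.090454 + 0.14628 + 0.074115 + 0.03520 = 0.367889 m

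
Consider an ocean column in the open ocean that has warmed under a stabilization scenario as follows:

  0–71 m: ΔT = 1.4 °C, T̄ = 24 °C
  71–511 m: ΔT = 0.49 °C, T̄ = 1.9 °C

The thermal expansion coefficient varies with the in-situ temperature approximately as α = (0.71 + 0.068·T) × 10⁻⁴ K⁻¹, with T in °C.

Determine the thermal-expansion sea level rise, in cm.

Δh = 4.14 cm

Layer 1: α = (0.71 + 0.068×24)×10⁻⁴ = 2.342×10⁻⁴ K⁻¹
Layer 2: α = (0.71 + 0.068×1.9)×10⁻⁴ = 0.8392×10⁻⁴ K⁻¹
Layer 1: 2.342×10⁻⁴ × 71 × 1.4 = 0.02327948 m
Layer 2: 0.8392×10⁻⁴ × 440 × 0.49 = 0.018093152 m
Δh = 0.02327948 + 0.018093152 = 0.041372632 m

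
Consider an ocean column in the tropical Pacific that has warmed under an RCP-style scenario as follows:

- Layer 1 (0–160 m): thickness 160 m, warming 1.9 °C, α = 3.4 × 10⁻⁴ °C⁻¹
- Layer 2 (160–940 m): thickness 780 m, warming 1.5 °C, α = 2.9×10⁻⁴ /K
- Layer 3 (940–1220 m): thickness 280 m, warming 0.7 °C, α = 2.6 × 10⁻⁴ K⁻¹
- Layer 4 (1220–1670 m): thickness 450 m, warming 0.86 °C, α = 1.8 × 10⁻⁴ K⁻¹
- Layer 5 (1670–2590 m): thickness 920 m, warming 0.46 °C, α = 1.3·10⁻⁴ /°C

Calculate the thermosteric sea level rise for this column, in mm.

Δh = 620 mm

160 × 1.9 × 3.4×10⁻⁴ = 0.10336 m
2.9×10⁻⁴ × 1.5 × 780 = 0.33930 m
280 × 2.6×10⁻⁴ × 0.7 = 0.05096 m
Layer 4: 450 × 1.8×10⁻⁴ × 0.86 = 0.06966 m
Layer 5: 1.3×10⁻⁴ × 920 × 0.46 = 0.055016 m
Δh = 0.10336 + 0.33930 + 0.05096 + 0.06966 + 0.055016 = 0.618296 m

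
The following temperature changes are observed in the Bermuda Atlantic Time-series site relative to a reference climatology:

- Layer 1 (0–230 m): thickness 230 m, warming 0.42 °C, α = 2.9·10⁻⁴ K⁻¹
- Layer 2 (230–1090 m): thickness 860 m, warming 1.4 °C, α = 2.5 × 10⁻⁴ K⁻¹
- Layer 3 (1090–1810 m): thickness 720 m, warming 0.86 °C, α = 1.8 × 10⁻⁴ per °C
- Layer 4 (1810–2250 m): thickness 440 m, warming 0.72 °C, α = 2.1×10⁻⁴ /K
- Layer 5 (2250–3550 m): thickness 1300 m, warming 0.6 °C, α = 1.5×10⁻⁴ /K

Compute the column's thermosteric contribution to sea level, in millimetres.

620 mm of thermosteric rise

230 × 0.42 × 2.9×10⁻⁴ = 0.028014 m
230–1090 m: 860 × 1.4 × 2.5×10⁻⁴ = 0.30100 m
Layer 3: 1.8×10⁻⁴ × 0.86 × 720 = 0.111456 m
Layer 4: 2.1×10⁻⁴ × 0.72 × 440 = 0.066528 m
1.5×10⁻⁴ × 0.6 × 1300 = 0.11700 m
Δh = 0.028014 + 0.30100 + 0.111456 + 0.066528 + 0.11700 = 0.623998 m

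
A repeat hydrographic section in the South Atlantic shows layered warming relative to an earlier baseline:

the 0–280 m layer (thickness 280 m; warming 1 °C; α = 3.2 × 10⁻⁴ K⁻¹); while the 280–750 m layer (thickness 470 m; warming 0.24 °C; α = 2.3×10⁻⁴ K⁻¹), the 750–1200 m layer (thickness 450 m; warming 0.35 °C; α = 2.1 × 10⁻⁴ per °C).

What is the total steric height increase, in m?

Δh ≈ 0.15 m

280 × 1 × 3.2×10⁻⁴ = 0.08960 m
0.24 × 470 × 2.3×10⁻⁴ = 0.025944 m
750–1200 m: 0.35 × 2.1×10⁻⁴ × 450 = 0.033075 m
Δh = 0.08960 + 0.025944 + 0.033075 = 0.148619 m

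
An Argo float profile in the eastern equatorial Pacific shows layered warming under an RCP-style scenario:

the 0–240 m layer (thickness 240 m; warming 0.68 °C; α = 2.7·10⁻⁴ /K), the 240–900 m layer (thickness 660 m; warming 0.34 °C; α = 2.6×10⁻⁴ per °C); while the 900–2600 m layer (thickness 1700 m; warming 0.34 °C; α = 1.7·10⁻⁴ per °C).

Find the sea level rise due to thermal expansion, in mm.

0–240 m: 2.7×10⁻⁴ × 240 × 0.68 = 0.044064 m
2.6×10⁻⁴ × 0.34 × 660 = 0.058344 m
1.7×10⁻⁴ × 1700 × 0.34 = 0.09826 m
Δh = 0.044064 + 0.058344 + 0.09826 = 0.200668 m ≈ 200 mm

200 mm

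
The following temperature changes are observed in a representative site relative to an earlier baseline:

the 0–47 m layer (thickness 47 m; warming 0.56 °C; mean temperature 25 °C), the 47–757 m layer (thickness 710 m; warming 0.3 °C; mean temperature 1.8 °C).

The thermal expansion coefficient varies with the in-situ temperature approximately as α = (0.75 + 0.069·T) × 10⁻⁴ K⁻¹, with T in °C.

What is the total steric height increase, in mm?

Δh ≈ 25.1 mm

Layer 1: α = (0.75 + 0.069×25)×10⁻⁴ = 2.475×10⁻⁴ K⁻¹
Layer 2: α = (0.75 + 0.069×1.8)×10⁻⁴ = 0.8742×10⁻⁴ K⁻¹
0–47 m: 2.475×10⁻⁴ × 0.56 × 47 = 0.0065142 m
47–757 m: 0.3 × 0.8742×10⁻⁴ × 710 = 0.01862046 m
Δh = 0.0065142 + 0.01862046 = 0.02513466 m ≈ 25.1 mm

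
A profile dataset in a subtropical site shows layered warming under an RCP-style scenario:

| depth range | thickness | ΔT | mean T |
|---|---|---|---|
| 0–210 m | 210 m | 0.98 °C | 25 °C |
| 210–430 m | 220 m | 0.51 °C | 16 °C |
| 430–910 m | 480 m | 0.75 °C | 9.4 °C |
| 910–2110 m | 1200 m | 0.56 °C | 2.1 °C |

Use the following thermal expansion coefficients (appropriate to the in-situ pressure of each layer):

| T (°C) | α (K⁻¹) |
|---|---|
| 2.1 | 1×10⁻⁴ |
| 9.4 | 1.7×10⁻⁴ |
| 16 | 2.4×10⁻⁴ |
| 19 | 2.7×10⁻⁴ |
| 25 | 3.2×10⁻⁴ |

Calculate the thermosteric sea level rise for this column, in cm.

Δh = 22.1 cm

Layer 1 at 25 °C → α = 3.2×10⁻⁴ K⁻¹
Layer 2 at 16 °C → α = 2.4×10⁻⁴ K⁻¹
Layer 3 at 9.4 °C → α = 1.7×10⁻⁴ K⁻¹
Layer 4 at 2.1 °C → α = 1×10⁻⁴ K⁻¹
210 × 0.98 × 3.2×10⁻⁴ = 0.065856 m
210–430 m: 0.51 × 220 × 2.4×10⁻⁴ = 0.026928 m
Layer 3: 1.7×10⁻⁴ × 480 × 0.75 = 0.06120 m
Layer 4: 1×10⁻⁴ × 0.56 × 1200 = 0.06720 m
Δh = 0.065856 + 0.026928 + 0.06120 + 0.06720 = 0.221184 m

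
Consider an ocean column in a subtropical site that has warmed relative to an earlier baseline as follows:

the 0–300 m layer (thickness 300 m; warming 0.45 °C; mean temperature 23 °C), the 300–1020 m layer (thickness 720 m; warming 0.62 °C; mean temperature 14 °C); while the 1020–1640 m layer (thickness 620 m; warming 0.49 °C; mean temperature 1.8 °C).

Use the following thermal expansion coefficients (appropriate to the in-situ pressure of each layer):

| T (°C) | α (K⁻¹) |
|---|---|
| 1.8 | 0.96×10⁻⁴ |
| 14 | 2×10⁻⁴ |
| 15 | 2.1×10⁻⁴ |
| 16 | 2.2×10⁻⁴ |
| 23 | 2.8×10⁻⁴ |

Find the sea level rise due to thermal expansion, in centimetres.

Layer 1 at 23 °C → α = 2.8×10⁻⁴ K⁻¹
Layer 2 at 14 °C → α = 2×10⁻⁴ K⁻¹
Layer 3 at 1.8 °C → α = 0.96×10⁻⁴ K⁻¹
0–300 m: 300 × 0.45 × 2.8×10⁻⁴ = 0.03780 m
Layer 2: 0.62 × 720 × 2×10⁻⁴ = 0.08928 m
0.49 × 620 × 0.96×10⁻⁴ = 0.0291648 m
Δh = 0.03780 + 0.08928 + 0.0291648 = 0.1562448 m

Δh = 15.6 cm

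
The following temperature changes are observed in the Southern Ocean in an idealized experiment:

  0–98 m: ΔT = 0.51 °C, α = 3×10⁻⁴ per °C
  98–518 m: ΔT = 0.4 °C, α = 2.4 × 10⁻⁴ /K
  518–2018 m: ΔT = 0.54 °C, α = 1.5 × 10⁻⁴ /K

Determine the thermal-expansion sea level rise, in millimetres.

Δh = 177 mm

0–98 m: 0.51 × 98 × 3×10⁻⁴ = 0.014994 m
Layer 2: 420 × 0.4 × 2.4×10⁻⁴ = 0.04032 m
Layer 3: 1500 × 0.54 × 1.5×10⁻⁴ = 0.12150 m
Δh = 0.014994 + 0.04032 + 0.12150 = 0.176814 m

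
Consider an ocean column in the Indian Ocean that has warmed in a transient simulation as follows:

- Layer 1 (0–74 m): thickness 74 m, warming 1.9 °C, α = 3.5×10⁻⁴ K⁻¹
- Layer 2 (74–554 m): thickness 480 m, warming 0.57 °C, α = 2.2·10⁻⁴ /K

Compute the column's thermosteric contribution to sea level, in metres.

3.5×10⁻⁴ × 1.9 × 74 = 0.04921 m
Layer 2: 480 × 2.2×10⁻⁴ × 0.57 = 0.060192 m
Δh = 0.04921 + 0.060192 = 0.109402 m ≈ 0.11 m

0.11 m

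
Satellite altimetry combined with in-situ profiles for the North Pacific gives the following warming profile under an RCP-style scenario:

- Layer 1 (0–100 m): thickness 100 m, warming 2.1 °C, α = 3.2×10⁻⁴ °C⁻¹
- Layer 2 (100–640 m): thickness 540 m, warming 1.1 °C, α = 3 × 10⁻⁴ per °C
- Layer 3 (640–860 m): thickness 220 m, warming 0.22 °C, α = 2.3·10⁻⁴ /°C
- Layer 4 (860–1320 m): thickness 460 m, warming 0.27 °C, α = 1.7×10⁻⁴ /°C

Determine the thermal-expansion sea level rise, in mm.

Δh ≈ 278 mm

Layer 1: 2.1 × 100 × 3.2×10⁻⁴ = 0.06720 m
1.1 × 3×10⁻⁴ × 540 = 0.17820 m
Layer 3: 220 × 2.3×10⁻⁴ × 0.22 = 0.011132 m
860–1320 m: 460 × 0.27 × 1.7×10⁻⁴ = 0.021114 m
Δh = 0.06720 + 0.17820 + 0.011132 + 0.021114 = 0.277646 m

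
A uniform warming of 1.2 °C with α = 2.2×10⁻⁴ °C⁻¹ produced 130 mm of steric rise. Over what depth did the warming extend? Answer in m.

H = Δh/(αΔT) = 0.13 / (2.2×10⁻⁴ × 1.2) ≈ 492.4 m

about 492 m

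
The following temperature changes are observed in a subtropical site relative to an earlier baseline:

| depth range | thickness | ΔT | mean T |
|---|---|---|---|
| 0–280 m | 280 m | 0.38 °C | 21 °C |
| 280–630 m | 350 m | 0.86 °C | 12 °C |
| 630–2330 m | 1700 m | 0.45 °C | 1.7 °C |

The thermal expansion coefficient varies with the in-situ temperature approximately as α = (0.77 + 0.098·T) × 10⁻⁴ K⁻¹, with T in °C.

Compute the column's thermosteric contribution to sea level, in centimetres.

Layer 1: α = (0.77 + 0.098×21)×10⁻⁴ = 2.828×10⁻⁴ K⁻¹
Layer 2: α = (0.77 + 0.098×12)×10⁻⁴ = 1.946×10⁻⁴ K⁻¹
Layer 3: α = (0.77 + 0.098×1.7)×10⁻⁴ = 0.9366×10⁻⁴ K⁻¹
2.828×10⁻⁴ × 280 × 0.38 = 0.03008992 m
280–630 m: 350 × 1.946×10⁻⁴ × 0.86 = 0.0585746 m
Layer 3: 0.9366×10⁻⁴ × 0.45 × 1700 = 0.0716499 m
Δh = 0.03008992 + 0.0585746 + 0.0716499 = 0.16031442 m ≈ 16.0 cm

Δh = 16.0 cm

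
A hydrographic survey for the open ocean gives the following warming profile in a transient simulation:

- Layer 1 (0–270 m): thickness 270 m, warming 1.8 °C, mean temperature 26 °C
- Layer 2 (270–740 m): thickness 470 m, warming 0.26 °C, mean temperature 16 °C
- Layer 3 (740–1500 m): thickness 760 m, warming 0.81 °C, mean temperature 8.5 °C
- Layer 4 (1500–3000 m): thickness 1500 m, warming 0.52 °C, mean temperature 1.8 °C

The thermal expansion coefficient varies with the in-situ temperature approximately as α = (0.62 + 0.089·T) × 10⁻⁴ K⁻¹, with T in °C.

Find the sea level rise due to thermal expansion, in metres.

Layer 1: α = (0.62 + 0.089×26)×10⁻⁴ = 2.934×10⁻⁴ K⁻¹
Layer 2: α = (0.62 + 0.089×16)×10⁻⁴ = 2.044×10⁻⁴ K⁻¹
Layer 3: α = (0.62 + 0.089×8.5)×10⁻⁴ = 1.3765×10⁻⁴ K⁻¹
Layer 4: α = (0.62 + 0.089×1.8)×10⁻⁴ = 0.7802×10⁻⁴ K⁻¹
1.8 × 270 × 2.934×10⁻⁴ = 0.1425924 m
Layer 2: 2.044×10⁻⁴ × 470 × 0.26 = 0.02497768 m
740–1500 m: 0.81 × 760 × 1.3765×10⁻⁴ = 0.08473734 m
1500–3000 m: 0.7802×10⁻⁴ × 1500 × 0.52 = 0.0608556 m
Δh = 0.1425924 + 0.02497768 + 0.08473734 + 0.0608556 = 0.31316302 m

0.313 m of thermosteric rise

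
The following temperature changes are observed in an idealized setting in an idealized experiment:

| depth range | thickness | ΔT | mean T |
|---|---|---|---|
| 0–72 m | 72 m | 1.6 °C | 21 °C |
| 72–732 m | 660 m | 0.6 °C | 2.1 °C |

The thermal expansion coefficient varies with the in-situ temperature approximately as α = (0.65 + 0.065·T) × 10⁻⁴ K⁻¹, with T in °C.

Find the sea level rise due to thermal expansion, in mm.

54.4 mm

Layer 1: α = (0.65 + 0.065×21)×10⁻⁴ = 2.015×10⁻⁴ K⁻¹
Layer 2: α = (0.65 + 0.065×2.1)×10⁻⁴ = 0.7865×10⁻⁴ K⁻¹
Layer 1: 1.6 × 72 × 2.015×10⁻⁴ = 0.0232128 m
660 × 0.7865×10⁻⁴ × 0.6 = 0.0311454 m
Δh = 0.0232128 + 0.0311454 = 0.0543582 m ≈ 54.4 mm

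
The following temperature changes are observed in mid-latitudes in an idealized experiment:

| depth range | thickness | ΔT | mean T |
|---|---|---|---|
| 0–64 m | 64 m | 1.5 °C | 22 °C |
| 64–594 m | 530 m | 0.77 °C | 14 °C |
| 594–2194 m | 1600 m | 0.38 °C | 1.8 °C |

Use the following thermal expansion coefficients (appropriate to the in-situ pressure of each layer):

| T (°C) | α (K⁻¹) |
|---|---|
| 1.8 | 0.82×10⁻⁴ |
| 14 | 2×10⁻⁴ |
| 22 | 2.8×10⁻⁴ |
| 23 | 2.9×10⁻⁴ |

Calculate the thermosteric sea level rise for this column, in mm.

Layer 1 at 22 °C → α = 2.8×10⁻⁴ K⁻¹
Layer 2 at 14 °C → α = 2×10⁻⁴ K⁻¹
Layer 3 at 1.8 °C → α = 0.82×10⁻⁴ K⁻¹
Layer 1: 1.5 × 2.8×10⁻⁴ × 64 = 0.02688 m
530 × 2×10⁻⁴ × 0.77 = 0.08162 m
Layer 3: 0.38 × 1600 × 0.82×10⁻⁴ = 0.049856 m
Δh = 0.02688 + 0.08162 + 0.049856 = 0.158356 m

Δh = 160 mm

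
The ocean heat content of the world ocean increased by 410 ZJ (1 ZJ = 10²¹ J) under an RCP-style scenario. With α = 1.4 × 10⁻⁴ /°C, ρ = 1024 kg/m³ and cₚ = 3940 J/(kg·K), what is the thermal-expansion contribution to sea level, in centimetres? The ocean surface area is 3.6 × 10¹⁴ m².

Per unit area: Q = 410×10²¹ / (3.6×10¹⁴) ≈ 1.139×10⁹ J/m²
Δh = αQ/(ρcₚ) = 1.4×10⁻⁴ × 1.139×10⁹ / (1024 × 3940) ≈ 0.039524 m

Δh = 3.95 cm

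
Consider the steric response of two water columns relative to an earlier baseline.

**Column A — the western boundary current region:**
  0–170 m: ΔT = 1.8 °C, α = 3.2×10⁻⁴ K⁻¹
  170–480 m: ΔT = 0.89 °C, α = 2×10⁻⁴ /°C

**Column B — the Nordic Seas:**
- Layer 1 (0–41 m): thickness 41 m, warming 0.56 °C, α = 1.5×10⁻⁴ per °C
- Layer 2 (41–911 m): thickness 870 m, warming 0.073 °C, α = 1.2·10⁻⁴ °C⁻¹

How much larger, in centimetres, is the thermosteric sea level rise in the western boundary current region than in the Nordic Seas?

14.2 cm

A 3.2×10⁻⁴ × 1.8 × 170 = 0.09792 m
A 310 × 0.89 × 2×10⁻⁴ = 0.05518 m
A total: 0.15310 m
B Layer 1: 0.56 × 41 × 1.5×10⁻⁴ = 0.003444 m
B 41–911 m: 0.073 × 1.2×10⁻⁴ × 870 = 0.0076212 m
B total: 0.0110652 m
Difference: 0.15310 − 0.0110652 = 0.1420348 m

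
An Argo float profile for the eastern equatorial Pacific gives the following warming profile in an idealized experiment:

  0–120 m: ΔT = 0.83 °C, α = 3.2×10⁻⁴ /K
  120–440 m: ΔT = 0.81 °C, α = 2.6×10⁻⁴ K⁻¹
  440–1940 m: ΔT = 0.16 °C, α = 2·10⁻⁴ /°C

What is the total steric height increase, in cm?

about 15 cm

0–120 m: 0.83 × 3.2×10⁻⁴ × 120 = 0.031872 m
120–440 m: 2.6×10⁻⁴ × 0.81 × 320 = 0.067392 m
1500 × 0.16 × 2×10⁻⁴ = 0.04800 m
Δh = 0.031872 + 0.067392 + 0.04800 = 0.147264 m ≈ 15 cm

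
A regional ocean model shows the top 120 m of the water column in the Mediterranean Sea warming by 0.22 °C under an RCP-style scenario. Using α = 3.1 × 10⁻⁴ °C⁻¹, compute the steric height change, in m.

Δh = αΔT·H = 3.1×10⁻⁴ × 0.22 × 120 = 0.008184 m

Δh = 0.00818 m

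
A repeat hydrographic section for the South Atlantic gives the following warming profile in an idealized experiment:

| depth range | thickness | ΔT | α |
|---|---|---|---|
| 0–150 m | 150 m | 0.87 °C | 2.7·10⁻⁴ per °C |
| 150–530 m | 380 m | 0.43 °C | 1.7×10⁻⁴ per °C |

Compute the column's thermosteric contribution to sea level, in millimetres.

Layer 1: 0.87 × 150 × 2.7×10⁻⁴ = 0.035235 m
150–530 m: 0.43 × 380 × 1.7×10⁻⁴ = 0.027778 m
Δh = 0.035235 + 0.027778 = 0.063013 m

63 mm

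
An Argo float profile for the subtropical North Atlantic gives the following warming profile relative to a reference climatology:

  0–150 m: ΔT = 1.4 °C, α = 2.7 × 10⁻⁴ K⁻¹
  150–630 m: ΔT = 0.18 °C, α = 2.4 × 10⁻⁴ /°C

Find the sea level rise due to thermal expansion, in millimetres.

77.4 mm of thermosteric rise

2.7×10⁻⁴ × 150 × 1.4 = 0.05670 m
150–630 m: 480 × 2.4×10⁻⁴ × 0.18 = 0.020736 m
Δh = 0.05670 + 0.020736 = 0.077436 m ≈ 77.4 mm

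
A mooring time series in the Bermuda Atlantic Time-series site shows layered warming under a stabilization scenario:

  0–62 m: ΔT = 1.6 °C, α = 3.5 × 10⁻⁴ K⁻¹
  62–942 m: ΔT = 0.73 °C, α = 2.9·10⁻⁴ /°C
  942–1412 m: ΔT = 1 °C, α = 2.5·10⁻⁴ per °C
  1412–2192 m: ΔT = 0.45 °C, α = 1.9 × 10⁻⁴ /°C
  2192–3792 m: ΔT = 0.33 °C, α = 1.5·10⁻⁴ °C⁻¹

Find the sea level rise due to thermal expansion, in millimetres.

Δh = 480 mm

1.6 × 3.5×10⁻⁴ × 62 = 0.03472 m
0.73 × 2.9×10⁻⁴ × 880 = 0.186296 m
942–1412 m: 2.5×10⁻⁴ × 1 × 470 = 0.11750 m
780 × 1.9×10⁻⁴ × 0.45 = 0.06669 m
2192–3792 m: 1.5×10⁻⁴ × 0.33 × 1600 = 0.07920 m
Δh = 0.03472 + 0.186296 + 0.11750 + 0.06669 + 0.07920 = 0.484406 m ≈ 480 mm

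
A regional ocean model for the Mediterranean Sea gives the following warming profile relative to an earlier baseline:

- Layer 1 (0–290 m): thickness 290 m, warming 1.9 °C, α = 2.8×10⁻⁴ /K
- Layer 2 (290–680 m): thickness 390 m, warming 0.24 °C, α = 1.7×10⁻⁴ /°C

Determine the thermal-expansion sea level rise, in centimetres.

Δh = 17.0 cm

290 × 2.8×10⁻⁴ × 1.9 = 0.15428 m
0.24 × 390 × 1.7×10⁻⁴ = 0.015912 m
Δh = 0.15428 + 0.015912 = 0.170192 m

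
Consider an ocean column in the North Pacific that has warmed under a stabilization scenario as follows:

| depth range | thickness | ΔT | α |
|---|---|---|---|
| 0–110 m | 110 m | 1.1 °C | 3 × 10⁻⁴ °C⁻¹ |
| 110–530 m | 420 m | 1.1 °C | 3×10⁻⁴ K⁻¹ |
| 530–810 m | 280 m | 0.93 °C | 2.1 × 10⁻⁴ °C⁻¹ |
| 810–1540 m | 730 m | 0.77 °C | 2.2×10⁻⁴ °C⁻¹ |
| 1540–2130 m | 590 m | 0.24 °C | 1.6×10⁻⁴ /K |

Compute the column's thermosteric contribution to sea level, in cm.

Δh = 38 cm

110 × 3×10⁻⁴ × 1.1 = 0.03630 m
Layer 2: 420 × 3×10⁻⁴ × 1.1 = 0.13860 m
280 × 0.93 × 2.1×10⁻⁴ = 0.054684 m
0.77 × 2.2×10⁻⁴ × 730 = 0.123662 m
590 × 1.6×10⁻⁴ × 0.24 = 0.022656 m
Δh = 0.03630 + 0.13860 + 0.054684 + 0.123662 + 0.022656 = 0.375902 m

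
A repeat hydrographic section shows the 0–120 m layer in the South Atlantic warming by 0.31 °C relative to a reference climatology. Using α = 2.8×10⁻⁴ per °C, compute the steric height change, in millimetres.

Δh ≈ 10.4 mm

Δh = αΔT·H = 2.8×10⁻⁴ × 0.31 × 120 = 0.010416 m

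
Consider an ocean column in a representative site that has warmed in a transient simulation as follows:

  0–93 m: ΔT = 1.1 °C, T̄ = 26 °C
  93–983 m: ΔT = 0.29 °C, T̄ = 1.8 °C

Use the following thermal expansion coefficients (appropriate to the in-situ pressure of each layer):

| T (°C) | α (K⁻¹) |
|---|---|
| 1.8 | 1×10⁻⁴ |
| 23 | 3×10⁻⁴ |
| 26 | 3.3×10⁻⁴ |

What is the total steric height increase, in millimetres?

Δh = 59.6 mm

Layer 1 at 26 °C → α = 3.3×10⁻⁴ K⁻¹
Layer 2 at 1.8 °C → α = 1×10⁻⁴ K⁻¹
0–93 m: 1.1 × 3.3×10⁻⁴ × 93 = 0.033759 m
93–983 m: 890 × 0.29 × 1×10⁻⁴ = 0.02581 m
Δh = 0.033759 + 0.02581 = 0.059569 m ≈ 59.6 mm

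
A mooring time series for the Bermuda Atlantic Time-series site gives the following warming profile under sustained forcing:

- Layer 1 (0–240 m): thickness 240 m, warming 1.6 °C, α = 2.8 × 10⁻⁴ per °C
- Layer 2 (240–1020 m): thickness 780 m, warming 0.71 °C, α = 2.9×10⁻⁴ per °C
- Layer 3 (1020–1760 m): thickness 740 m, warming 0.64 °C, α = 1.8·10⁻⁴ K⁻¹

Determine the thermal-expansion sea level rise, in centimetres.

240 × 1.6 × 2.8×10⁻⁴ = 0.10752 m
Layer 2: 2.9×10⁻⁴ × 780 × 0.71 = 0.160602 m
0.64 × 1.8×10⁻⁴ × 740 = 0.085248 m
Δh = 0.10752 + 0.160602 + 0.085248 = 0.35337 m ≈ 35.3 cm

Δh ≈ 35.3 cm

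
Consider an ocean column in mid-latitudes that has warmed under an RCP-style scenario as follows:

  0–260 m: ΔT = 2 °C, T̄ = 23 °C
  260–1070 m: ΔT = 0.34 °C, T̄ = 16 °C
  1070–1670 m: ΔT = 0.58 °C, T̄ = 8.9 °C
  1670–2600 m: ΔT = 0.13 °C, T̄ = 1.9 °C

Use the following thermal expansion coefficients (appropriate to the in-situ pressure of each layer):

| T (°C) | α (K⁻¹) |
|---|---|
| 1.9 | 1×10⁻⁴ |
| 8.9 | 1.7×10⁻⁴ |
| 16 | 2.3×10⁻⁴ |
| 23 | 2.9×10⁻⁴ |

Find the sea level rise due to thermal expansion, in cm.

Layer 1 at 23 °C → α = 2.9×10⁻⁴ K⁻¹
Layer 2 at 16 °C → α = 2.3×10⁻⁴ K⁻¹
Layer 3 at 8.9 °C → α = 1.7×10⁻⁴ K⁻¹
Layer 4 at 1.9 °C → α = 1×10⁻⁴ K⁻¹
260 × 2 × 2.9×10⁻⁴ = 0.15080 m
Layer 2: 810 × 0.34 × 2.3×10⁻⁴ = 0.063342 m
1070–1670 m: 600 × 0.58 × 1.7×10⁻⁴ = 0.05916 m
1×10⁻⁴ × 930 × 0.13 = 0.01209 m
Δh = 0.15080 + 0.063342 + 0.05916 + 0.01209 = 0.285392 m ≈ 29 cm

Δh ≈ 29 cm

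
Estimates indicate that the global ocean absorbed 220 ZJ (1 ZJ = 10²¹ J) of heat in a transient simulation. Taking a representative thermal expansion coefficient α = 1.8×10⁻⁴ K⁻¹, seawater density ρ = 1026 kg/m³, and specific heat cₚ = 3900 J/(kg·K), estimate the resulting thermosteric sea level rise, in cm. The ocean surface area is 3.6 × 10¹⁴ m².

Per unit area: Q = 220×10²¹ / (3.6×10¹⁴) ≈ 6.111×10⁸ J/m²
Δh = αQ/(ρcₚ) = 1.8×10⁻⁴ × 6.111×10⁸ / (1026 × 3900) ≈ 0.02749 m

about 2.7 cm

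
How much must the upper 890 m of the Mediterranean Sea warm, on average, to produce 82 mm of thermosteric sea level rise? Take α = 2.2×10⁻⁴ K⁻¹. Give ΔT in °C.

ΔT ≈ 0.419 °C

ΔT = Δh/(αH) = 0.082 / (2.2×10⁻⁴ × 890) ≈ 0.4188 °C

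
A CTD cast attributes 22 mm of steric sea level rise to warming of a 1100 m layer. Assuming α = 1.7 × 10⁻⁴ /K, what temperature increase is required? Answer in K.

ΔT ≈ 0.118 K

ΔT = Δh/(αH) = 0.022 / (1.7×10⁻⁴ × 1100) ≈ 0.1176 K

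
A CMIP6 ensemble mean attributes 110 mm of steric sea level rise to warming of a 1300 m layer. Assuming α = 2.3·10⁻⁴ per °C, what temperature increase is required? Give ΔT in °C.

ΔT = Δh/(αH) = 0.11 / (2.3×10⁻⁴ × 1300) ≈ 0.3679 °C

about 0.368 °C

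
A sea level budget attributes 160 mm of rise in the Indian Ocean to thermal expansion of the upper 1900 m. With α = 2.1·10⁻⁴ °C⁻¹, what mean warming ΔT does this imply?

ΔT = Δh/(αH) = 0.16 / (2.1×10⁻⁴ × 1900) ≈ 0.4010 °C

0.401 °C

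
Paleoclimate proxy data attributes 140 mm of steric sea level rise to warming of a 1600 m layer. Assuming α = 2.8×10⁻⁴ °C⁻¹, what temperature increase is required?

0.31 K

ΔT = Δh/(αH) = 0.14 / (2.8×10⁻⁴ × 1600) = 0.3125 K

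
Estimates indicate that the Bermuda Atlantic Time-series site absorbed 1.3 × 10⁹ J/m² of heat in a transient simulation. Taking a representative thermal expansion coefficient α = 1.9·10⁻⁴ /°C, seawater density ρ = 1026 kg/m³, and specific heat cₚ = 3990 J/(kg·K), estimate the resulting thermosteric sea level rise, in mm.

60.3 mm

Δh = αQ/(ρcₚ) = 1.9×10⁻⁴ × 1.3×10⁹ / (1026 × 3990) ≈ 0.060336 m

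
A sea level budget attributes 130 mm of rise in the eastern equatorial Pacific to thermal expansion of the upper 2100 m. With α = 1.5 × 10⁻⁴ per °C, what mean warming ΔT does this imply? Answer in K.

ΔT = Δh/(αH) = 0.13 / (1.5×10⁻⁴ × 2100) ≈ 0.4127 K

ΔT ≈ 0.413 K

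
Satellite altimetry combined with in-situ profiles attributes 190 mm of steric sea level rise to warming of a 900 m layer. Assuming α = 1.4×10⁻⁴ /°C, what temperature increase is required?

ΔT ≈ 1.51 °C

ΔT = Δh/(αH) = 0.19 / (1.4×10⁻⁴ × 900) ≈ 1.508 °C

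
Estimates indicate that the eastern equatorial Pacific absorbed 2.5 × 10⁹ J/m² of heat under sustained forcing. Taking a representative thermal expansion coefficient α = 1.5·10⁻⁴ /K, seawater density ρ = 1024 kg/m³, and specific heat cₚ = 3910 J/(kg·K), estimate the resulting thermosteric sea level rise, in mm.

93.7 mm of thermosteric rise

Δh = αQ/(ρcₚ) = 1.5×10⁻⁴ × 2.5×10⁹ / (1024 × 3910) ≈ 0.09366 m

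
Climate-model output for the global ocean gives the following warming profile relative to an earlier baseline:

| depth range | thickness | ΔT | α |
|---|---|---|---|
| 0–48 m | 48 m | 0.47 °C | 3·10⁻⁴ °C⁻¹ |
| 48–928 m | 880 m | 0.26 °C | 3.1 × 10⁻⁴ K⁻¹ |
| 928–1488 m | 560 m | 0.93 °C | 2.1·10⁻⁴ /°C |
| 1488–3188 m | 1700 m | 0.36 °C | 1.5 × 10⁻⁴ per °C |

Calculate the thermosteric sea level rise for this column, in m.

0–48 m: 0.47 × 48 × 3×10⁻⁴ = 0.006768 m
Layer 2: 3.1×10⁻⁴ × 880 × 0.26 = 0.070928 m
928–1488 m: 2.1×10⁻⁴ × 0.93 × 560 = 0.109368 m
1700 × 0.36 × 1.5×10⁻⁴ = 0.09180 m
Δh = 0.006768 + 0.070928 + 0.109368 + 0.09180 = 0.278864 m

Δh ≈ 0.279 m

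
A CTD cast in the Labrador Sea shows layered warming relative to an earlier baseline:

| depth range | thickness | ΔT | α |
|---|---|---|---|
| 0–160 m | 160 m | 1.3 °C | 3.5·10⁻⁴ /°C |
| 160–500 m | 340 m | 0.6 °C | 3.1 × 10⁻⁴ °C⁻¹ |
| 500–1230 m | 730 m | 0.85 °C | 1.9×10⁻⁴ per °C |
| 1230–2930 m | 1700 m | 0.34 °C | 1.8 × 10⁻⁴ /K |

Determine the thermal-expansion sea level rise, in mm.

0–160 m: 160 × 3.5×10⁻⁴ × 1.3 = 0.07280 m
Layer 2: 340 × 0.6 × 3.1×10⁻⁴ = 0.06324 m
730 × 0.85 × 1.9×10⁻⁴ = 0.117895 m
0.34 × 1.8×10⁻⁴ × 1700 = 0.10404 m
Δh = 0.07280 + 0.06324 + 0.117895 + 0.10404 = 0.357975 m ≈ 360 mm

Δh = 360 mm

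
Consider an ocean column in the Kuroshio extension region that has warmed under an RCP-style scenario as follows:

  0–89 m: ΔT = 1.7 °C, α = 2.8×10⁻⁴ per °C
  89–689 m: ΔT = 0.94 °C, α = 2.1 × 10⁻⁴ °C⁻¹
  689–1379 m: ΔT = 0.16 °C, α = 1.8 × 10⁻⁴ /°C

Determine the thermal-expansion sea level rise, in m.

0.181 m

0–89 m: 2.8×10⁻⁴ × 1.7 × 89 = 0.042364 m
Layer 2: 0.94 × 2.1×10⁻⁴ × 600 = 0.11844 m
0.16 × 1.8×10⁻⁴ × 690 = 0.019872 m
Δh = 0.042364 + 0.11844 + 0.019872 = 0.180676 m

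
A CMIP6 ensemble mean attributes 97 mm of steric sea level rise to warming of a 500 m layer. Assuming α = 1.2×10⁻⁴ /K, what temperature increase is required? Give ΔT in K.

ΔT = Δh/(αH) = 0.097 / (1.2×10⁻⁴ × 500) ≈ 1.617 K

ΔT ≈ 1.62 K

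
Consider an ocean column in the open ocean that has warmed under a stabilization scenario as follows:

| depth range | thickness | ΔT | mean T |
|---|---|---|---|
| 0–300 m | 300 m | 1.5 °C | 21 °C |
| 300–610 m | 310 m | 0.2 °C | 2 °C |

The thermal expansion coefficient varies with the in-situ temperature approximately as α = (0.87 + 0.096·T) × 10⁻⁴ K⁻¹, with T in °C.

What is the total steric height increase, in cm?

Δh ≈ 13.6 cm

Layer 1: α = (0.87 + 0.096×21)×10⁻⁴ = 2.886×10⁻⁴ K⁻¹
Layer 2: α = (0.87 + 0.096×2)×10⁻⁴ = 1.062×10⁻⁴ K⁻¹
0–300 m: 1.5 × 300 × 2.886×10⁻⁴ = 0.12987 m
300–610 m: 0.2 × 310 × 1.062×10⁻⁴ = 0.0065844 m
Δh = 0.12987 + 0.0065844 = 0.1364544 m ≈ 13.6 cm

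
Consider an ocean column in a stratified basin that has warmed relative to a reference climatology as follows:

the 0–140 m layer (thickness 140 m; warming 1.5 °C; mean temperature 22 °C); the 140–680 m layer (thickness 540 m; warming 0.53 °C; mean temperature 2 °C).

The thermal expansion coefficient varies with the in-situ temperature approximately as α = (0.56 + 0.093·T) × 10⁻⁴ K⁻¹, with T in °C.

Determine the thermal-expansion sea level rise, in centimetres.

Layer 1: α = (0.56 + 0.093×22)×10⁻⁴ = 2.606×10⁻⁴ K⁻¹
Layer 2: α = (0.56 + 0.093×2)×10⁻⁴ = 0.746×10⁻⁴ K⁻¹
140 × 1.5 × 2.606×10⁻⁴ = 0.054726 m
140–680 m: 540 × 0.746×10⁻⁴ × 0.53 = 0.02135052 m
Δh = 0.054726 + 0.02135052 = 0.07607652 m

7.6 cm of thermosteric rise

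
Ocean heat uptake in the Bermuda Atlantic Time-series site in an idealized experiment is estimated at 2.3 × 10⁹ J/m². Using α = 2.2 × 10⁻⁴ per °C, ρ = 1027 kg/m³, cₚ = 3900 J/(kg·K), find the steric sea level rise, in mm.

Δh = 126 mm

Δh = αQ/(ρcₚ) = 2.2×10⁻⁴ × 2.3×10⁹ / (1027 × 3900) ≈ 0.12633 m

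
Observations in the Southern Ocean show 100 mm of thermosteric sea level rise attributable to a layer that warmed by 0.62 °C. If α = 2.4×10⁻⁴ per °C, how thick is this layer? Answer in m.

H ≈ 670 m

H = Δh/(αΔT) = 0.1 / (2.4×10⁻⁴ × 0.62) ≈ 672.0 m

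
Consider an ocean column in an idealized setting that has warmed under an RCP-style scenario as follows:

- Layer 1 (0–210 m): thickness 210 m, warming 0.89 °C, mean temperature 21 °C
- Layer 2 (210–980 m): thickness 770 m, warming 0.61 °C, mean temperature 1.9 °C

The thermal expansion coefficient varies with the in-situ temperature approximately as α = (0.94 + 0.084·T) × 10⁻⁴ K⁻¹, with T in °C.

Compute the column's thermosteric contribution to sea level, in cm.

Layer 1: α = (0.94 + 0.084×21)×10⁻⁴ = 2.704×10⁻⁴ K⁻¹
Layer 2: α = (0.94 + 0.084×1.9)×10⁻⁴ = 1.0996×10⁻⁴ K⁻¹
Layer 1: 2.704×10⁻⁴ × 210 × 0.89 = 0.05053776 m
0.61 × 770 × 1.0996×10⁻⁴ = 0.051648212 m
Δh = 0.05053776 + 0.051648212 = 0.102185972 m

Δh = 10 cm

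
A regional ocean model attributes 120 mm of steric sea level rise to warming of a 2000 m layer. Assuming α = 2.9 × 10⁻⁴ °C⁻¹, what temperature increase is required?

ΔT ≈ 0.207 K

ΔT = Δh/(αH) = 0.12 / (2.9×10⁻⁴ × 2000) ≈ 0.2069 K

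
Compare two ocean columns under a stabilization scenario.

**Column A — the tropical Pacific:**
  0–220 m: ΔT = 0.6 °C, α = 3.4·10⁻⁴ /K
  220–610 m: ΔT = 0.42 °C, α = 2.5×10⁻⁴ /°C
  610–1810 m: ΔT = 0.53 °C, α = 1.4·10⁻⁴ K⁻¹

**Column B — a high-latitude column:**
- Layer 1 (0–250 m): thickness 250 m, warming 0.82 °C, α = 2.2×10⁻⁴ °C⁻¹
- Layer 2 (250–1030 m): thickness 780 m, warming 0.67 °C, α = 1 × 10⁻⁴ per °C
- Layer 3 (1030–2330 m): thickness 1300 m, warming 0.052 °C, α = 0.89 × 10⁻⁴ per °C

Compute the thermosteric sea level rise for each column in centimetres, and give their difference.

A 220 × 0.6 × 3.4×10⁻⁴ = 0.04488 m
A Layer 2: 2.5×10⁻⁴ × 390 × 0.42 = 0.04095 m
A 1.4×10⁻⁴ × 1200 × 0.53 = 0.08904 m
A total: 0.17487 m
B Layer 1: 250 × 0.82 × 2.2×10⁻⁴ = 0.04510 m
B 0.67 × 780 × 1×10⁻⁴ = 0.05226 m
B 1030–2330 m: 0.052 × 0.89×10⁻⁴ × 1300 = 0.0060164 m
B total: 0.1033764 m
Difference: 0.17487 − 0.1033764 = 0.0714936 m

Δh_A ≈ 17.5 cm, Δh_B ≈ 10.3 cm; difference ≈ 7.15 cm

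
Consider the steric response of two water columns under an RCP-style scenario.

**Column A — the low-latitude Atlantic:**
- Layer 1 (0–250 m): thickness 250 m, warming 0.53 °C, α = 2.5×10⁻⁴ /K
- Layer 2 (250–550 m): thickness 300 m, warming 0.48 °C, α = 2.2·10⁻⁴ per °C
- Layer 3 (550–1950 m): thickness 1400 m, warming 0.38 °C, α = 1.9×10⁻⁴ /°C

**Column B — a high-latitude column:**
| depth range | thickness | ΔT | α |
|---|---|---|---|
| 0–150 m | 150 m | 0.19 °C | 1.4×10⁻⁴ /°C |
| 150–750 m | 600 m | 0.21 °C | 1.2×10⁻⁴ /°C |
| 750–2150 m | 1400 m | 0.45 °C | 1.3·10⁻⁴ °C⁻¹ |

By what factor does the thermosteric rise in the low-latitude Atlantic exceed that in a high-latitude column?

A 2.5×10⁻⁴ × 250 × 0.53 = 0.033125 m
A 250–550 m: 0.48 × 300 × 2.2×10⁻⁴ = 0.03168 m
A 0.38 × 1400 × 1.9×10⁻⁴ = 0.10108 m
A total: 0.165885 m
B Layer 1: 150 × 1.4×10⁻⁴ × 0.19 = 0.00399 m
B Layer 2: 0.21 × 600 × 1.2×10⁻⁴ = 0.01512 m
B Layer 3: 1400 × 1.3×10⁻⁴ × 0.45 = 0.08190 m
B total: 0.10101 m
Ratio: 0.165885 / 0.10101 ≈ 1.642

a factor of 1.6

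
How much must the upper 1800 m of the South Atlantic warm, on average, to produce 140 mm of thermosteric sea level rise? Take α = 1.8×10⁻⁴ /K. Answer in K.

ΔT = Δh/(αH) = 0.14 / (1.8×10⁻⁴ × 1800) ≈ 0.4321 K

about 0.432 K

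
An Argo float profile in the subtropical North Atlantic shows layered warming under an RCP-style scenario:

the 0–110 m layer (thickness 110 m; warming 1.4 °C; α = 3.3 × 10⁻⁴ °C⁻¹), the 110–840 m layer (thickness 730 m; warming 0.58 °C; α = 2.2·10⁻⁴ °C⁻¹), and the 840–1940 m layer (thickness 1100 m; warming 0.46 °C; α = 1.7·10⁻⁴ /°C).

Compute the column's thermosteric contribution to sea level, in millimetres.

230 mm

Layer 1: 1.4 × 110 × 3.3×10⁻⁴ = 0.05082 m
Layer 2: 2.2×10⁻⁴ × 730 × 0.58 = 0.093148 m
840–1940 m: 1.7×10⁻⁴ × 1100 × 0.46 = 0.08602 m
Δh = 0.05082 + 0.093148 + 0.08602 = 0.229988 m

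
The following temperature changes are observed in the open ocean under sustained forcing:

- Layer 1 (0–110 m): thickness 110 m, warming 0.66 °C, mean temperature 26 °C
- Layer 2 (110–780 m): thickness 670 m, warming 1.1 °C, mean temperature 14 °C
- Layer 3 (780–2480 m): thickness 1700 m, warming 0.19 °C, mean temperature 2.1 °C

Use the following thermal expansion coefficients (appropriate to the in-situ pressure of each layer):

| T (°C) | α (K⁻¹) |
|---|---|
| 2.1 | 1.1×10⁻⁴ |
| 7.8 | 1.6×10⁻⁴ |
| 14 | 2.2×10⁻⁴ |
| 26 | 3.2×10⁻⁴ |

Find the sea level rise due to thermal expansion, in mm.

Δh = 220 mm

Layer 1 at 26 °C → α = 3.2×10⁻⁴ K⁻¹
Layer 2 at 14 °C → α = 2.2×10⁻⁴ K⁻¹
Layer 3 at 2.1 °C → α = 1.1×10⁻⁴ K⁻¹
Layer 1: 0.66 × 110 × 3.2×10⁻⁴ = 0.023232 m
Layer 2: 670 × 1.1 × 2.2×10⁻⁴ = 0.16214 m
780–2480 m: 1700 × 0.19 × 1.1×10⁻⁴ = 0.03553 m
Δh = 0.023232 + 0.16214 + 0.03553 = 0.220902 m ≈ 220 mm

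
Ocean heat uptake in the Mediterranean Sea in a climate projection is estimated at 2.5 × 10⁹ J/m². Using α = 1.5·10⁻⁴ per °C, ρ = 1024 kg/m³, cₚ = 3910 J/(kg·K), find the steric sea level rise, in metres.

0.094 m of thermosteric rise

Δh = αQ/(ρcₚ) = 1.5×10⁻⁴ × 2.5×10⁹ / (1024 × 3910) ≈ 0.09366 m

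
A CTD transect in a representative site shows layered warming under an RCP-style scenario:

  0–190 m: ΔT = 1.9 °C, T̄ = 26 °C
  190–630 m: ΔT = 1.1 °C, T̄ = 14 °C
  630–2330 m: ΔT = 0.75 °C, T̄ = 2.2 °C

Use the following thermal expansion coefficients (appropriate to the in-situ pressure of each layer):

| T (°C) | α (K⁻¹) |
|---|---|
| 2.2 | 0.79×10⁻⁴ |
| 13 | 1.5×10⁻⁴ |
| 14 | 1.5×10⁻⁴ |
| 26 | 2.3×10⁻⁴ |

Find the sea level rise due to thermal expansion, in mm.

Δh ≈ 256 mm

Layer 1 at 26 °C → α = 2.3×10⁻⁴ K⁻¹
Layer 2 at 14 °C → α = 1.5×10⁻⁴ K⁻¹
Layer 3 at 2.2 °C → α = 0.79×10⁻⁴ K⁻¹
Layer 1: 1.9 × 190 × 2.3×10⁻⁴ = 0.08303 m
1.5×10⁻⁴ × 1.1 × 440 = 0.07260 m
1700 × 0.75 × 0.79×10⁻⁴ = 0.100725 m
Δh = 0.08303 + 0.07260 + 0.100725 = 0.256355 m ≈ 256 mm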